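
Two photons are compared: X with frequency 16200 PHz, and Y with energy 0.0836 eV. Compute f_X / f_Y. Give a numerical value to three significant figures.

8.01e5

f_X = 1.620e19 Hz (from frequency = 16200 PHz, via f given directly).
f_Y = 2.021e13 Hz (from energy = 0.0836 eV, via f = E/h).
Ratio = 1.620e19 / 2.021e13 = 8.01e5.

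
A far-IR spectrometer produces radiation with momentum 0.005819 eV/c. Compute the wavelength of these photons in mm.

(h = 6.62607015 × 10^-34 J·s, c = 2.99792458 × 10^8 m/s, 1 eV = 1.602176634 × 10^-19 J.)
In SI units: p = 0.005819 eV/c = 3.1098 × 10^-30 kg·m/s.
Since λ = h/p for a photon, λ = 2.131 × 10^-4 m.
Converting to mm: λ = 0.2131 mm ≈ 0.213 mm.

0.213 mm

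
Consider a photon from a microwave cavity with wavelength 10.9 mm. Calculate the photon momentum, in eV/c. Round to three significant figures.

First convert: λ = 10.9 mm = 0.0109 m.
Apply p = h/λ: p = 6.079 × 10^-32 kg·m/s.
Converting to eV/c: p = 1.137 × 10^-4 eV/c ≈ 1.14 × 10^-4 eV/c.

1.14 × 10^-4 eV/c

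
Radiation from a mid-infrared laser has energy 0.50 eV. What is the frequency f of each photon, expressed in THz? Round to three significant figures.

121 THz

First convert: E = 0.50 eV = 8.0109e-20 J.
Since f = E/h for a photon, f = 1.209e14 Hz.
Converting to THz: f = 120.9 THz ≈ 121 THz.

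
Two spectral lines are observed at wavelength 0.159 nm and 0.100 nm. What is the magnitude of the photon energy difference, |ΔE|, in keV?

Using E = hc/λ: E₁ = 1.249e-15 J, E₂ = 1.986e-15 J.
|ΔE| = |1.249e-15 − 1.986e-15| = 7.37e-16 J = 4.60 keV.

4.60 keV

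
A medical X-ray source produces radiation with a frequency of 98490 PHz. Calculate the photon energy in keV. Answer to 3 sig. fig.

Convert to SI: f = 98490 PHz = 9.849 × 10^19 Hz.
Since E = hf for a photon, E = 6.526 × 10^-14 J.
Converting to keV: E = 407.3 keV ≈ 407 keV.

407 keV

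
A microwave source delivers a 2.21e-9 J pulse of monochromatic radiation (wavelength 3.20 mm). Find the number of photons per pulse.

Per-photon energy: E = 6.208e-23 J (from wavelength = 3.20 mm).
N = E_total / E_photon = 2.21e-9 J / 6.208e-23 J = 3.56e13.

3.56e13 photons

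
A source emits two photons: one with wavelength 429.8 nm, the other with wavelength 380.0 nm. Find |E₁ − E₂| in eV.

Using E = hc/λ: E₁ = 4.6218 × 10^-19 J, E₂ = 5.2275 × 10^-19 J.
|ΔE| = |4.6218 × 10^-19 − 5.2275 × 10^-19| = 6.06 × 10^-20 J = 0.378 eV.

0.378 eV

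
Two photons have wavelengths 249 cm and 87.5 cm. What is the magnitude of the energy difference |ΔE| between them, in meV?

9.19 × 10^-4 meV

Using E = hc/λ: E₁ = 7.978 × 10^-26 J, E₂ = 2.270 × 10^-25 J.
|ΔE| = |7.978 × 10^-26 − 2.270 × 10^-25| = 1.47 × 10^-25 J = 9.19 × 10^-4 meV.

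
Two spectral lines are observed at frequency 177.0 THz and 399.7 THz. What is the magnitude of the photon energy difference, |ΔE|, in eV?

Using E = hf: E₁ = 1.1728e-19 J, E₂ = 2.6484e-19 J.
|ΔE| = |1.1728e-19 − 2.6484e-19| = 1.48e-19 J = 0.921 eV.

0.921 eV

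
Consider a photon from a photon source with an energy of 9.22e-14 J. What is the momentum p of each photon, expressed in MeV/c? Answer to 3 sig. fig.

Take c = 2.99792458e8 m/s, 1 eV = 1.602176634e-19 J.
Apply p = E/c: p = 3.075e-22 kg·m/s.
Converting to MeV/c: p = 0.5755 MeV/c ≈ 0.575 MeV/c.

0.575 MeV/c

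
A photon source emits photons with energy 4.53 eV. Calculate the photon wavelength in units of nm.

274 nm

First convert: E = 4.53 eV = 7.2579 × 10^-19 J.
Since λ = hc/E for a photon, λ = 2.737 × 10^-7 m.
Converting to nm: λ = 273.7 nm ≈ 274 nm.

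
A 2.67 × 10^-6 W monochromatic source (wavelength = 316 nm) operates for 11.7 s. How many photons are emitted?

4.97 × 10^13 photons

Total energy: E_total = P·t = 2.67 × 10^-6 × 11.7 = 3.124 × 10^-5 J.
Per-photon energy: E = 6.286 × 10^-19 J.
N = E_total / E_photon = 4.97 × 10^13.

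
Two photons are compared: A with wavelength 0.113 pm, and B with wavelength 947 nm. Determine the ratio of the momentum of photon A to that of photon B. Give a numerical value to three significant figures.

8.38e6

p_A = 5.864e-21 kg·m/s (from wavelength = 0.113 pm, via p = h/λ).
p_B = 6.997e-28 kg·m/s (from wavelength = 947 nm, via p = h/λ).
Ratio = 5.864e-21 / 6.997e-28 = 8.38e6.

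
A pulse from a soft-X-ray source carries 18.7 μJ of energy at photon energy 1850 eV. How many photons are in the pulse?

6.31e10 photons

Per-photon energy: E = 2.964e-16 J (from energy = 1850 eV).
N = E_total / E_photon = 1.87e-5 J / 2.964e-16 J = 6.31e10.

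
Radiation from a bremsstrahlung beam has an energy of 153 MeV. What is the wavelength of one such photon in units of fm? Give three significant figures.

8.10 fm

(h = 6.62607015 × 10^-34 J·s, c = 2.99792458 × 10^8 m/s, 1 eV = 1.602176634 × 10^-19 J.)
First convert: E = 153 MeV = 2.4513 × 10^-11 J.
For a photon λ = hc/E, so λ = 8.104 × 10^-15 m.
Converting to fm: λ = 8.104 fm ≈ 8.10 fm.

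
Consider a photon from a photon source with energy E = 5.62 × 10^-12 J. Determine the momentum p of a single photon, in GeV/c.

0.0351 GeV/c

(c = 2.99792458 × 10^8 m/s, 1 eV = 1.602176634 × 10^-19 J.)
The photon relation is p = E/c, giving p = 1.875 × 10^-20 kg·m/s.
Converting to GeV/c: p = 0.03508 GeV/c ≈ 0.0351 GeV/c.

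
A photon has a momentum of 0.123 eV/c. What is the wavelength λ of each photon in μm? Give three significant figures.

10.1 μm

Use h = 6.62607015e-34 J·s, c = 2.99792458e8 m/s, 1 eV = 1.602176634e-19 J.
First convert: p = 0.123 eV/c = 6.5735e-29 kg·m/s.
Apply λ = h/p: λ = 1.008e-5 m.
Converting to μm: λ = 10.08 μm ≈ 10.1 μm.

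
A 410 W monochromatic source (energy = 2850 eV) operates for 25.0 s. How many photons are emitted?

Total energy: E_total = P·t = 410 × 25.0 = 10250 J.
Per-photon energy: E = 4.566 × 10^-16 J.
N = E_total / E_photon = 2.24 × 10^19.

2.24 × 10^19 photons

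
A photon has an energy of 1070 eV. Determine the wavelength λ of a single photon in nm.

Use h = 6.62607015e-34 J·s, c = 2.99792458e8 m/s, 1 eV = 1.602176634e-19 J.
First convert: E = 1070 eV = 1.7143e-16 J.
For a photon λ = hc/E, so λ = 1.159e-9 m.
Converting to nm: λ = 1.159 nm ≈ 1.16 nm.

1.16 nm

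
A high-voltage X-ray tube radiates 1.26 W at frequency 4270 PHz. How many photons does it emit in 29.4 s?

Total energy: E_total = P·t = 1.26 × 29.4 = 37.04 J.
Per-photon energy: E = 2.829e-15 J.
N = E_total / E_photon = 1.31e16.

1.31e16 photons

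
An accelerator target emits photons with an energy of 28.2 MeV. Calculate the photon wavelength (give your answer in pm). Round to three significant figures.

0.0440 pm

In SI units: E = 28.2 MeV = 4.5181 × 10^-12 J.
Apply λ = hc/E: λ = 4.397 × 10^-14 m.
Converting to pm: λ = 0.04397 pm ≈ 0.0440 pm.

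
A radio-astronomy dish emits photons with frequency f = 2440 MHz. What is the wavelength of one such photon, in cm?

Take c = 2.99792458e8 m/s.
First convert: f = 2440 MHz = 2.44e9 Hz.
Apply λ = c/f: λ = 0.1229 m.
Converting to cm: λ = 12.29 cm ≈ 12.3 cm.

12.3 cm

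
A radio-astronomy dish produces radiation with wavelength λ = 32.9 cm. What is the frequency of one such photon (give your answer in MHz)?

Take c = 2.99792458e8 m/s.
In SI units: λ = 32.9 cm = 0.329 m.
Since f = c/λ for a photon, f = 9.112e8 Hz.
Converting to MHz: f = 911.2 MHz ≈ 911 MHz.

911 MHz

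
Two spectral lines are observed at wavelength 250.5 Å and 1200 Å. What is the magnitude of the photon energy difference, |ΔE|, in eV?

Using E = hc/λ: E₁ = 7.9299e-18 J, E₂ = 1.6554e-18 J.
|ΔE| = |7.9299e-18 − 1.6554e-18| = 6.27e-18 J = 39.2 eV.

39.2 eV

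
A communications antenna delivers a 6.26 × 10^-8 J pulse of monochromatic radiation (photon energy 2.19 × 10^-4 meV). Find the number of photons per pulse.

1.78 × 10^18 photons

Per-photon energy: E = 3.509 × 10^-26 J (from energy = 2.19 × 10^-4 meV).
N = E_total / E_photon = 6.26 × 10^-8 J / 3.509 × 10^-26 J = 1.78 × 10^18.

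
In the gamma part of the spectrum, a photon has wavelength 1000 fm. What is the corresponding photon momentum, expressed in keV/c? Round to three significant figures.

Use h = 6.62607015e-34 J·s, c = 2.99792458e8 m/s, 1 eV = 1.602176634e-19 J.
Convert to SI: λ = 1000 fm = 1.0e-12 m.
Apply p = h/λ: p = 6.626e-22 kg·m/s.
Converting to keV/c: p = 1240 keV/c ≈ 1240 keV/c.

1240 keV/c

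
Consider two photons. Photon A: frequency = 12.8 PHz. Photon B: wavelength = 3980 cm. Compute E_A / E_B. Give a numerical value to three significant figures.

1.70 × 10^9

E_A = 8.481 × 10^-18 J (from frequency = 12.8 PHz, via E = hf).
E_B = 4.991 × 10^-27 J (from wavelength = 3980 cm, via E = hc/λ).
Ratio = 8.481 × 10^-18 / 4.991 × 10^-27 = 1.70 × 10^9.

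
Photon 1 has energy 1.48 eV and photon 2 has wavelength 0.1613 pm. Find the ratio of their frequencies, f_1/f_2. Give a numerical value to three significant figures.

1.93 × 10^-7

f_1 = 3.579 × 10^14 Hz (from energy = 1.48 eV, via f = E/h).
f_2 = 1.859 × 10^21 Hz (from wavelength = 0.1613 pm, via f = c/λ).
Ratio = 3.579 × 10^14 / 1.859 × 10^21 = 1.93 × 10^-7.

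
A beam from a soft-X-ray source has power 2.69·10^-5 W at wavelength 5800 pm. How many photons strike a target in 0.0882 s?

6.93·10^10 photons

Total energy: E_total = P·t = 2.69·10^-5 × 0.0882 = 2.373·10^-6 J.
Per-photon energy: E = 3.425·10^-17 J.
N = E_total / E_photon = 6.93·10^10.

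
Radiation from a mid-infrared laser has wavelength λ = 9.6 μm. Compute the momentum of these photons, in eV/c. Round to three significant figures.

0.129 eV/c

Convert to SI: λ = 9.6 μm = 9.6 × 10^-6 m.
Apply p = h/λ: p = 6.902 × 10^-29 kg·m/s.
Converting to eV/c: p = 0.1292 eV/c ≈ 0.129 eV/c.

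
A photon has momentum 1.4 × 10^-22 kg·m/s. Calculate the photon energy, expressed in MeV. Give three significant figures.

0.262 MeV

Use c = 2.99792458 × 10^8 m/s, 1 eV = 1.602176634 × 10^-19 J.
Since E = pc for a photon, E = 4.197 × 10^-14 J.
Converting to MeV: E = 0.2620 MeV ≈ 0.262 MeV.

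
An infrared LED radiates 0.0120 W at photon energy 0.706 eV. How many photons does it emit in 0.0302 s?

3.20 × 10^15 photons

Total energy: E_total = P·t = 0.0120 × 0.0302 = 3.624 × 10^-4 J.
Per-photon energy: E = 1.131 × 10^-19 J.
N = E_total / E_photon = 3.20 × 10^15.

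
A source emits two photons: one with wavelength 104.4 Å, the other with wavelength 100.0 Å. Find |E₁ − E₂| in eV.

Using E = hc/λ: E₁ = 1.9027 × 10^-17 J, E₂ = 1.9864 × 10^-17 J.
|ΔE| = |1.9027 × 10^-17 − 1.9864 × 10^-17| = 8.37 × 10^-19 J = 5.23 eV.

5.23 eV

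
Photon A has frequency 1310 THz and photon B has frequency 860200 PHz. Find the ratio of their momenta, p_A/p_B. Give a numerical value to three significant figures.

p_A = 2.895 × 10^-27 kg·m/s (from frequency = 1310 THz, via p = hf/c).
p_B = 1.901 × 10^-21 kg·m/s (from frequency = 860200 PHz, via p = hf/c).
Ratio = 2.895 × 10^-27 / 1.901 × 10^-21 = 1.52 × 10^-6.

1.52 × 10^-6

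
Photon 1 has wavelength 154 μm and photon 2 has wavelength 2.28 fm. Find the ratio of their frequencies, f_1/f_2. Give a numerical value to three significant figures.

1.48e-11

f_1 = 1.947e12 Hz (from wavelength = 154 μm, via f = c/λ).
f_2 = 1.315e23 Hz (from wavelength = 2.28 fm, via f = c/λ).
Ratio = 1.947e12 / 1.315e23 = 1.48e-11.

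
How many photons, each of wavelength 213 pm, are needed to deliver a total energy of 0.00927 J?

9.94·10^12 photons

Per-photon energy: E = 9.326·10^-16 J (from wavelength = 213 pm).
N = E_total / E_photon = 0.00927 J / 9.326·10^-16 J = 9.94·10^12.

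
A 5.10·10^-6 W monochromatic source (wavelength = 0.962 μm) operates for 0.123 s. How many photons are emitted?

Total energy: E_total = P·t = 5.10·10^-6 × 0.123 = 6.273·10^-7 J.
Per-photon energy: E = 2.065·10^-19 J.
N = E_total / E_photon = 3.04·10^12.

3.04·10^12 photons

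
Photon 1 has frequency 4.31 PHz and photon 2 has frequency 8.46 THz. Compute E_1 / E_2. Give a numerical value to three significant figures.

509

E_1 = 2.856e-18 J (from frequency = 4.31 PHz, via E = hf).
E_2 = 5.606e-21 J (from frequency = 8.46 THz, via E = hf).
Ratio = 2.856e-18 / 5.606e-21 = 509.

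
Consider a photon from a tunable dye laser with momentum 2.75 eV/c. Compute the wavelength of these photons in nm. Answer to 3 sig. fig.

(h = 6.62607015 × 10^-34 J·s, c = 2.99792458 × 10^8 m/s, 1 eV = 1.602176634 × 10^-19 J.)
First convert: p = 2.75 eV/c = 1.4697 × 10^-27 kg·m/s.
Apply λ = h/p: λ = 4.509 × 10^-7 m.
Converting to nm: λ = 450.9 nm ≈ 451 nm.

451 nm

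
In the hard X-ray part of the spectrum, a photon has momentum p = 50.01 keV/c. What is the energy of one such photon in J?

Use c = 2.99792458e8 m/s, 1 eV = 1.602176634e-19 J.
First convert: p = 50.01 keV/c = 2.6727e-23 kg·m/s.
The photon relation is E = pc, giving E = 8.012e-15 J.
So E ≈ 8.01e-15 J.

8.01e-15 J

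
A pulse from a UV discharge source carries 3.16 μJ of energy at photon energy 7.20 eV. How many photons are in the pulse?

2.74 × 10^12 photons

Per-photon energy: E = 1.154 × 10^-18 J (from energy = 7.20 eV).
N = E_total / E_photon = 3.16 × 10^-6 J / 1.154 × 10^-18 J = 2.74 × 10^12.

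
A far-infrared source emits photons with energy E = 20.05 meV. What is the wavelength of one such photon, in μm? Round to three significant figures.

61.8 μm

Take h = 6.62607015 × 10^-34 J·s, c = 2.99792458 × 10^8 m/s, 1 eV = 1.602176634 × 10^-19 J.
In SI units: E = 20.05 meV = 3.2124 × 10^-21 J.
The photon relation is λ = hc/E, giving λ = 6.184 × 10^-5 m.
Converting to μm: λ = 61.84 μm ≈ 61.8 μm.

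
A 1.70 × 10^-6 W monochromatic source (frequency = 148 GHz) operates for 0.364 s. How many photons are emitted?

6.31 × 10^15 photons

Total energy: E_total = P·t = 1.70 × 10^-6 × 0.364 = 6.188 × 10^-7 J.
Per-photon energy: E = 9.807 × 10^-23 J.
N = E_total / E_photon = 6.31 × 10^15.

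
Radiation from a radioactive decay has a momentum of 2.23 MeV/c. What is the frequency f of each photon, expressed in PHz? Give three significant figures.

5.39·10^5 PHz

First convert: p = 2.23 MeV/c = 1.1918·10^-21 kg·m/s.
Apply f = pc/h: f = 5.392·10^20 Hz.
Converting to PHz: f = 539200 PHz ≈ 5.39·10^5 PHz.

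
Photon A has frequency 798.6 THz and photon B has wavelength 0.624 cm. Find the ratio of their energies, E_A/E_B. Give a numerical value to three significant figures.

1.66 × 10^4

E_A = 5.292 × 10^-19 J (from frequency = 798.6 THz, via E = hf).
E_B = 3.183 × 10^-23 J (from wavelength = 0.624 cm, via E = hc/λ).
Ratio = 5.292 × 10^-19 / 3.183 × 10^-23 = 1.66 × 10^4.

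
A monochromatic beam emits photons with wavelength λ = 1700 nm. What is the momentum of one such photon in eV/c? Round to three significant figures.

0.729 eV/c

(h = 6.62607015 × 10^-34 J·s, c = 2.99792458 × 10^8 m/s, 1 eV = 1.602176634 × 10^-19 J.)
First convert: λ = 1700 nm = 1.7 × 10^-6 m.
For a photon p = h/λ, so p = 3.898 × 10^-28 kg·m/s.
Converting to eV/c: p = 0.7293 eV/c ≈ 0.729 eV/c.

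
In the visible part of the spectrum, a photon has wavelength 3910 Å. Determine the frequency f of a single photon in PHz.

(c = 2.99792458e8 m/s.)
First convert: λ = 3910 Å = 3.91e-7 m.
The photon relation is f = c/λ, giving f = 7.667e14 Hz.
Converting to PHz: f = 0.7667 PHz ≈ 0.767 PHz.

0.767 PHz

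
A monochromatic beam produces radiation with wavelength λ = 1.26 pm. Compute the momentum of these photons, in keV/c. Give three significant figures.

984 keV/c

First convert: λ = 1.26 pm = 1.26 × 10^-12 m.
Apply p = h/λ: p = 5.259 × 10^-22 kg·m/s.
Converting to keV/c: p = 984.0 keV/c ≈ 984 keV/c.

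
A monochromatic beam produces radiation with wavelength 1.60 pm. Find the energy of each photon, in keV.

Use h = 6.62607015e-34 J·s, c = 2.99792458e8 m/s, 1 eV = 1.602176634e-19 J.
Convert to SI: λ = 1.60 pm = 1.60e-12 m.
Since E = hc/λ for a photon, E = 1.242e-13 J.
Converting to keV: E = 774.9 keV ≈ 775 keV.

775 keV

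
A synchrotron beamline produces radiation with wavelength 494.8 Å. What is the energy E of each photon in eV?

Take h = 6.62607015e-34 J·s, c = 2.99792458e8 m/s, 1 eV = 1.602176634e-19 J.
First convert: λ = 494.8 Å = 4.948e-8 m.
The photon relation is E = hc/λ, giving E = 4.015e-18 J.
Converting to eV: E = 25.06 eV ≈ 25.1 eV.

25.1 eV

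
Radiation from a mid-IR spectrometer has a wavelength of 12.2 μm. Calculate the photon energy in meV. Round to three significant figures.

102 meV

Take h = 6.62607015e-34 J·s, c = 2.99792458e8 m/s, 1 eV = 1.602176634e-19 J.
In SI units: λ = 12.2 μm = 1.22e-5 m.
Apply E = hc/λ: E = 1.628e-20 J.
Converting to meV: E = 101.6 meV ≈ 102 meV.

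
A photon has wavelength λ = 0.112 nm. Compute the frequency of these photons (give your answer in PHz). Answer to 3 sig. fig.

2680 PHz

Use c = 2.99792458e8 m/s.
In SI units: λ = 0.112 nm = 1.12e-10 m.
Since f = c/λ for a photon, f = 2.677e18 Hz.
Converting to PHz: f = 2677 PHz ≈ 2680 PHz.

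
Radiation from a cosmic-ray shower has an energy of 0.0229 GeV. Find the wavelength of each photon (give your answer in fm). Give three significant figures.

54.1 fm

Take h = 6.62607015e-34 J·s, c = 2.99792458e8 m/s, 1 eV = 1.602176634e-19 J.
Convert to SI: E = 0.0229 GeV = 3.6690e-12 J.
Since λ = hc/E for a photon, λ = 5.414e-14 m.
Converting to fm: λ = 54.14 fm ≈ 54.1 fm.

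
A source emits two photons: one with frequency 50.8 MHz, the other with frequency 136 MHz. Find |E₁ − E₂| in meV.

Using E = hf: E₁ = 3.366e-26 J, E₂ = 9.011e-26 J.
|ΔE| = |3.366e-26 − 9.011e-26| = 5.65e-26 J = 3.52e-4 meV.

3.52e-4 meV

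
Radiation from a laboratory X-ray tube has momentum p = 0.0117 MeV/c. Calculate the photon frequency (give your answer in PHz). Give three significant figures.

Use h = 6.62607015·10^-34 J·s, c = 2.99792458·10^8 m/s, 1 eV = 1.602176634·10^-19 J.
Convert to SI: p = 0.0117 MeV/c = 6.2528·10^-24 kg·m/s.
Since f = pc/h for a photon, f = 2.829·10^18 Hz.
Converting to PHz: f = 2829 PHz ≈ 2830 PHz.

2830 PHz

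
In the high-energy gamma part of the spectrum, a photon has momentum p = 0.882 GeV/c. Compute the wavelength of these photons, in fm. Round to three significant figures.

Use h = 6.62607015e-34 J·s, c = 2.99792458e8 m/s, 1 eV = 1.602176634e-19 J.
First convert: p = 0.882 GeV/c = 4.7137e-19 kg·m/s.
The photon relation is λ = h/p, giving λ = 1.406e-15 m.
Converting to fm: λ = 1.406 fm ≈ 1.41 fm.

1.41 fm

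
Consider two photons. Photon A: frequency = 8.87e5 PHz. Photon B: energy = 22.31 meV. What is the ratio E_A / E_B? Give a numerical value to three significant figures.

1.64e8

E_A = 5.877e-13 J (from frequency = 8.87e5 PHz, via E = hf).
E_B = 3.574e-21 J (from energy = 22.31 meV, via E given directly).
Ratio = 5.877e-13 / 3.574e-21 = 1.64e8.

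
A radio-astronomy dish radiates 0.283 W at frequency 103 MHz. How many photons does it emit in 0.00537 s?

Total energy: E_total = P·t = 0.283 × 0.00537 = 0.001520 J.
Per-photon energy: E = 6.825 × 10^-26 J.
N = E_total / E_photon = 2.23 × 10^22.

2.23 × 10^22 photons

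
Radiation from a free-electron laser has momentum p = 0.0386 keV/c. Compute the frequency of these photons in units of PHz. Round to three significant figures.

9.33 PHz

First convert: p = 0.0386 keV/c = 2.0629e-26 kg·m/s.
Since f = pc/h for a photon, f = 9.333e15 Hz.
Converting to PHz: f = 9.333 PHz ≈ 9.33 PHz.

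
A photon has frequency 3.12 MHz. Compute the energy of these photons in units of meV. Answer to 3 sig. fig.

In SI units: f = 3.12 MHz = 3.12e6 Hz.
For a photon E = hf, so E = 2.067e-27 J.
Converting to meV: E = 1.290e-5 meV ≈ 1.29e-5 meV.

1.29e-5 meV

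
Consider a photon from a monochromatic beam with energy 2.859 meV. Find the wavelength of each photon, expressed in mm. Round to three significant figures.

0.434 mm

First convert: E = 2.859 meV = 4.5806·10^-22 J.
The photon relation is λ = hc/E, giving λ = 4.337·10^-4 m.
Converting to mm: λ = 0.4337 mm ≈ 0.434 mm.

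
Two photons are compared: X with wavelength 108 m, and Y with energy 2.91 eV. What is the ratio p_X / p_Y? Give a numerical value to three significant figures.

p_X = 6.135e-36 kg·m/s (from wavelength = 108 m, via p = h/λ).
p_Y = 1.555e-27 kg·m/s (from energy = 2.91 eV, via p = E/c).
Ratio = 6.135e-36 / 1.555e-27 = 3.95e-9.

3.95e-9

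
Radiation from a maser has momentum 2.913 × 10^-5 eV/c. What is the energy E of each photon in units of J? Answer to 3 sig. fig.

(c = 2.99792458 × 10^8 m/s, 1 eV = 1.602176634 × 10^-19 J.)
In SI units: p = 2.913 × 10^-5 eV/c = 1.5568 × 10^-32 kg·m/s.
Apply E = pc: E = 4.667 × 10^-24 J.
So E ≈ 4.67 × 10^-24 J.

4.67 × 10^-24 J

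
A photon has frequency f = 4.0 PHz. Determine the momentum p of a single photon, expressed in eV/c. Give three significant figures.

Convert to SI: f = 4.0 PHz = 4.0 × 10^15 Hz.
Since p = hf/c for a photon, p = 8.841 × 10^-27 kg·m/s.
Converting to eV/c: p = 16.54 eV/c ≈ 16.5 eV/c.

16.5 eV/c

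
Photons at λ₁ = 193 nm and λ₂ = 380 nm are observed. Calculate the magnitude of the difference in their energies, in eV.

Using E = hc/λ: E₁ = 1.029 × 10^-18 J, E₂ = 5.227 × 10^-19 J.
|ΔE| = |1.029 × 10^-18 − 5.227 × 10^-19| = 5.06 × 10^-19 J = 3.16 eV.

3.16 eV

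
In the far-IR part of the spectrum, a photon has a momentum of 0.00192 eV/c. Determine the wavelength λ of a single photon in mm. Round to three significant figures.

0.646 mm

(h = 6.62607015 × 10^-34 J·s, c = 2.99792458 × 10^8 m/s, 1 eV = 1.602176634 × 10^-19 J.)
Convert to SI: p = 0.00192 eV/c = 1.0261 × 10^-30 kg·m/s.
Apply λ = h/p: λ = 6.458 × 10^-4 m.
Converting to mm: λ = 0.6458 mm ≈ 0.646 mm.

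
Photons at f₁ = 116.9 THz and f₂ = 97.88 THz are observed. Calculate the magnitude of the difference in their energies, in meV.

78.7 meV

Using E = hf: E₁ = 7.7459e-20 J, E₂ = 6.4856e-20 J.
|ΔE| = |7.7459e-20 − 6.4856e-20| = 1.26e-20 J = 78.7 meV.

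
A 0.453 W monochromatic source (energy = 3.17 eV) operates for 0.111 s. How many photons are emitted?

Total energy: E_total = P·t = 0.453 × 0.111 = 0.05028 J.
Per-photon energy: E = 5.079·10^-19 J.
N = E_total / E_photon = 9.90·10^16.

9.90·10^16 photons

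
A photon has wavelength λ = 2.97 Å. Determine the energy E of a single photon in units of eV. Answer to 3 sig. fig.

Take h = 6.62607015 × 10^-34 J·s, c = 2.99792458 × 10^8 m/s, 1 eV = 1.602176634 × 10^-19 J.
First convert: λ = 2.97 Å = 2.97 × 10^-10 m.
Since E = hc/λ for a photon, E = 6.688 × 10^-16 J.
Converting to eV: E = 4175 eV ≈ 4170 eV.

4170 eV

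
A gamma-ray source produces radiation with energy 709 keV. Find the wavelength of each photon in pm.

Take h = 6.62607015 × 10^-34 J·s, c = 2.99792458 × 10^8 m/s, 1 eV = 1.602176634 × 10^-19 J.
First convert: E = 709 keV = 1.1359 × 10^-13 J.
Since λ = hc/E for a photon, λ = 1.749 × 10^-12 m.
Converting to pm: λ = 1.749 pm ≈ 1.75 pm.

1.75 pm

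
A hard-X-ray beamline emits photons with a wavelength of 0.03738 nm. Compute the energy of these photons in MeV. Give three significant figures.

0.0332 MeV

Convert to SI: λ = 0.03738 nm = 3.738·10^-11 m.
For a photon E = hc/λ, so E = 5.314·10^-15 J.
Converting to MeV: E = 0.03317 MeV ≈ 0.0332 MeV.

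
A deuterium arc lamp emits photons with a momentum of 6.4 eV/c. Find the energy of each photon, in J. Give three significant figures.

1.03e-18 J

In SI units: p = 6.4 eV/c = 3.4203e-27 kg·m/s.
The photon relation is E = pc, giving E = 1.025e-18 J.
So E ≈ 1.03e-18 J.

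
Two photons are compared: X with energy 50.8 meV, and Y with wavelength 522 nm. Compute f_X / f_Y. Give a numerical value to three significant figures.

0.0214

f_X = 1.228·10^13 Hz (from energy = 50.8 meV, via f = E/h).
f_Y = 5.743·10^14 Hz (from wavelength = 522 nm, via f = c/λ).
Ratio = 1.228·10^13 / 5.743·10^14 = 0.0214.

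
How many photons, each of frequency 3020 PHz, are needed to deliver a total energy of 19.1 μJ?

9.54 × 10^9 photons

Per-photon energy: E = 2.001 × 10^-15 J (from frequency = 3020 PHz).
N = E_total / E_photon = 1.91 × 10^-5 J / 2.001 × 10^-15 J = 9.54 × 10^9.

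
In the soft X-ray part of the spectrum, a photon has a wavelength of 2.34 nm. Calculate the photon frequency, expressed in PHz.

128 PHz

Take c = 2.99792458 × 10^8 m/s.
In SI units: λ = 2.34 nm = 2.34 × 10^-9 m.
Since f = c/λ for a photon, f = 1.281 × 10^17 Hz.
Converting to PHz: f = 128.1 PHz ≈ 128 PHz.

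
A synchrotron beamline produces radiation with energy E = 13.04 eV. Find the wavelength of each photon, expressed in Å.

Use h = 6.62607015 × 10^-34 J·s, c = 2.99792458 × 10^8 m/s, 1 eV = 1.602176634 × 10^-19 J.
First convert: E = 13.04 eV = 2.0892 × 10^-18 J.
For a photon λ = hc/E, so λ = 9.508 × 10^-8 m.
Converting to Å: λ = 950.8 Å ≈ 951 Å.

951 Å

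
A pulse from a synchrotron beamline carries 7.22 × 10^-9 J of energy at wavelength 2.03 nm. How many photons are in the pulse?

7.38 × 10^7 photons

Per-photon energy: E = 9.785 × 10^-17 J (from wavelength = 2.03 nm).
N = E_total / E_photon = 7.22 × 10^-9 J / 9.785 × 10^-17 J = 7.38 × 10^7.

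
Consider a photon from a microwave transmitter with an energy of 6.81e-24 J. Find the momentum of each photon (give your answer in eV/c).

The photon relation is p = E/c, giving p = 2.272e-32 kg·m/s.
Converting to eV/c: p = 4.250e-5 eV/c ≈ 4.25e-5 eV/c.

4.25e-5 eV/c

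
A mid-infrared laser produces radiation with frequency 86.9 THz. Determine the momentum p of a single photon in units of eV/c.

In SI units: f = 86.9 THz = 8.69e13 Hz.
Apply p = hf/c: p = 1.921e-28 kg·m/s.
Converting to eV/c: p = 0.3594 eV/c ≈ 0.359 eV/c.

0.359 eV/c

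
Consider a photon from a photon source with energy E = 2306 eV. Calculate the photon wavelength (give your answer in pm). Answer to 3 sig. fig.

First convert: E = 2306 eV = 3.6946 × 10^-16 J.
Since λ = hc/E for a photon, λ = 5.377 × 10^-10 m.
Converting to pm: λ = 537.7 pm ≈ 538 pm.

538 pm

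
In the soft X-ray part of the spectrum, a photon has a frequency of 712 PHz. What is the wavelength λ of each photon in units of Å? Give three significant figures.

(c = 2.99792458 × 10^8 m/s.)
First convert: f = 712 PHz = 7.12 × 10^17 Hz.
Apply λ = c/f: λ = 4.211 × 10^-10 m.
Converting to Å: λ = 4.211 Å ≈ 4.21 Å.

4.21 Å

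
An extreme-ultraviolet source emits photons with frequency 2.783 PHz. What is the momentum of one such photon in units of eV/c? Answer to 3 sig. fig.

Take h = 6.62607015·10^-34 J·s, c = 2.99792458·10^8 m/s, 1 eV = 1.602176634·10^-19 J.
First convert: f = 2.783 PHz = 2.783·10^15 Hz.
Since p = hf/c for a photon, p = 6.151·10^-27 kg·m/s.
Converting to eV/c: p = 11.51 eV/c ≈ 11.5 eV/c.

11.5 eV/c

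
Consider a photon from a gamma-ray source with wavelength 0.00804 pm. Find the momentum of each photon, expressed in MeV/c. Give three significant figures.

154 MeV/c

Convert to SI: λ = 0.00804 pm = 8.04e-15 m.
For a photon p = h/λ, so p = 8.241e-20 kg·m/s.
Converting to MeV/c: p = 154.2 MeV/c ≈ 154 MeV/c.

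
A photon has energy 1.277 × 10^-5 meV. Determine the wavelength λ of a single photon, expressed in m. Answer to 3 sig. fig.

First convert: E = 1.277 × 10^-5 meV = 2.0460 × 10^-27 J.
The photon relation is λ = hc/E, giving λ = 97.09 m.
So λ ≈ 97.1 m.

97.1 m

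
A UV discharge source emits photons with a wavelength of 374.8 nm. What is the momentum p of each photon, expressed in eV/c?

Take h = 6.62607015e-34 J·s, c = 2.99792458e8 m/s, 1 eV = 1.602176634e-19 J.
In SI units: λ = 374.8 nm = 3.748e-7 m.
The photon relation is p = h/λ, giving p = 1.768e-27 kg·m/s.
Converting to eV/c: p = 3.308 eV/c ≈ 3.31 eV/c.

3.31 eV/c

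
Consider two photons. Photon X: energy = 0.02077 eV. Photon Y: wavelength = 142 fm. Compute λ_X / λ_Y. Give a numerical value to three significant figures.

4.20e8

λ_X = 5.969e-5 m (from energy = 0.02077 eV, via λ = hc/E).
λ_Y = 1.420e-13 m (from wavelength = 142 fm, via λ given directly).
Ratio = 5.969e-5 / 1.420e-13 = 4.20e8.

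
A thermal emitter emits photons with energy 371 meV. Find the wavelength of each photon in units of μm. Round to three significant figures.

First convert: E = 371 meV = 5.9441·10^-20 J.
The photon relation is λ = hc/E, giving λ = 3.342·10^-6 m.
Converting to μm: λ = 3.342 μm ≈ 3.34 μm.

3.34 μm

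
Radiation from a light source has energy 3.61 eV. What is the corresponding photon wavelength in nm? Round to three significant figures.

Convert to SI: E = 3.61 eV = 5.7839 × 10^-19 J.
For a photon λ = hc/E, so λ = 3.434 × 10^-7 m.
Converting to nm: λ = 343.4 nm ≈ 343 nm.

343 nm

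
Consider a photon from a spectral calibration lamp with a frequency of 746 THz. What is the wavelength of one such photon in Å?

Use c = 2.99792458e8 m/s.
In SI units: f = 746 THz = 7.46e14 Hz.
The photon relation is λ = c/f, giving λ = 4.019e-7 m.
Converting to Å: λ = 4019 Å ≈ 4020 Å.

4020 Å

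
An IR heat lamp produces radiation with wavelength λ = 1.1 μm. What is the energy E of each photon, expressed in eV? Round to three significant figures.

1.13 eV

Use h = 6.62607015e-34 J·s, c = 2.99792458e8 m/s, 1 eV = 1.602176634e-19 J.
In SI units: λ = 1.1 μm = 1.1e-6 m.
For a photon E = hc/λ, so E = 1.806e-19 J.
Converting to eV: E = 1.127 eV ≈ 1.13 eV.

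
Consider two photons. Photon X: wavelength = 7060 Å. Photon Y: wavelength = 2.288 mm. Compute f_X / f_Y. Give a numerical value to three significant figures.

f_X = 4.246e14 Hz (from wavelength = 7060 Å, via f = c/λ).
f_Y = 1.310e11 Hz (from wavelength = 2.288 mm, via f = c/λ).
Ratio = 4.246e14 / 1.310e11 = 3240.

3240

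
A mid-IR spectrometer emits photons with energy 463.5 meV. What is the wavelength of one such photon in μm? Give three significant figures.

Take h = 6.62607015 × 10^-34 J·s, c = 2.99792458 × 10^8 m/s, 1 eV = 1.602176634 × 10^-19 J.
First convert: E = 463.5 meV = 7.4261 × 10^-20 J.
For a photon λ = hc/E, so λ = 2.675 × 10^-6 m.
Converting to μm: λ = 2.675 μm ≈ 2.67 μm.

2.67 μm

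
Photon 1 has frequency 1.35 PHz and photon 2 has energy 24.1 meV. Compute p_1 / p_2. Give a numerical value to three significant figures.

p_1 = 2.984 × 10^-27 kg·m/s (from frequency = 1.35 PHz, via p = hf/c).
p_2 = 1.288 × 10^-29 kg·m/s (from energy = 24.1 meV, via p = E/c).
Ratio = 2.984 × 10^-27 / 1.288 × 10^-29 = 232.

232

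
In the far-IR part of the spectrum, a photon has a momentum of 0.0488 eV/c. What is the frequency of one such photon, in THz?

11.8 THz

First convert: p = 0.0488 eV/c = 2.6080·10^-29 kg·m/s.
For a photon f = pc/h, so f = 1.180·10^13 Hz.
Converting to THz: f = 11.80 THz ≈ 11.8 THz.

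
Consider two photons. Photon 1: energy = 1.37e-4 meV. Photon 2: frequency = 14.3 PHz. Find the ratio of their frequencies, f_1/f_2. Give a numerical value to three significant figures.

f_1 = 3.313e7 Hz (from energy = 1.37e-4 meV, via f = E/h).
f_2 = 1.430e16 Hz (from frequency = 14.3 PHz, via f given directly).
Ratio = 3.313e7 / 1.430e16 = 2.32e-9.

2.32e-9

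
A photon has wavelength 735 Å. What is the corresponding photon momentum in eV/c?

Take h = 6.62607015e-34 J·s, c = 2.99792458e8 m/s, 1 eV = 1.602176634e-19 J.
Convert to SI: λ = 735 Å = 7.35e-8 m.
Since p = h/λ for a photon, p = 9.015e-27 kg·m/s.
Converting to eV/c: p = 16.87 eV/c ≈ 16.9 eV/c.

16.9 eV/c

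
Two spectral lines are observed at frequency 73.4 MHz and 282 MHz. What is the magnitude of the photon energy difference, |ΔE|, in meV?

Using E = hf: E₁ = 4.864·10^-26 J, E₂ = 1.869·10^-25 J.
|ΔE| = |4.864·10^-26 − 1.869·10^-25| = 1.38·10^-25 J = 8.63·10^-4 meV.

8.63·10^-4 meV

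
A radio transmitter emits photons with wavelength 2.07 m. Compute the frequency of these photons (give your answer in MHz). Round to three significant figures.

145 MHz

(c = 2.99792458e8 m/s.)
Apply f = c/λ: f = 1.448e8 Hz.
Converting to MHz: f = 144.8 MHz ≈ 145 MHz.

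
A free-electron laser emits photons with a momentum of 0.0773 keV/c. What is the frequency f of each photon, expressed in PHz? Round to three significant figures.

18.7 PHz

Use h = 6.62607015 × 10^-34 J·s, c = 2.99792458 × 10^8 m/s, 1 eV = 1.602176634 × 10^-19 J.
First convert: p = 0.0773 keV/c = 4.1311 × 10^-26 kg·m/s.
The photon relation is f = pc/h, giving f = 1.869 × 10^16 Hz.
Converting to PHz: f = 18.69 PHz ≈ 18.7 PHz.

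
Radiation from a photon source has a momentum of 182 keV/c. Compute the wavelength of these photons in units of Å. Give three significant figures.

(h = 6.62607015 × 10^-34 J·s, c = 2.99792458 × 10^8 m/s, 1 eV = 1.602176634 × 10^-19 J.)
First convert: p = 182 keV/c = 9.7266 × 10^-23 kg·m/s.
For a photon λ = h/p, so λ = 6.812 × 10^-12 m.
Converting to Å: λ = 0.06812 Å ≈ 0.0681 Å.

0.0681 Å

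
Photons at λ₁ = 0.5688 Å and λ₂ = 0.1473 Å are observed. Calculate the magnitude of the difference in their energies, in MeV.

Using E = hc/λ: E₁ = 3.4923e-15 J, E₂ = 1.3486e-14 J.
|ΔE| = |3.4923e-15 − 1.3486e-14| = 9.99e-15 J = 0.0624 MeV.

0.0624 MeV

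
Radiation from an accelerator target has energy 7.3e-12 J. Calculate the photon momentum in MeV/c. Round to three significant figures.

Since p = E/c for a photon, p = 2.435e-20 kg·m/s.
Converting to MeV/c: p = 45.56 MeV/c ≈ 45.6 MeV/c.

45.6 MeV/c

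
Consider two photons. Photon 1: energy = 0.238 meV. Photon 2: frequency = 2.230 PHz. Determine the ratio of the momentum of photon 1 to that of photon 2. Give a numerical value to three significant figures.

2.58 × 10^-5

p_1 = 1.272 × 10^-31 kg·m/s (from energy = 0.238 meV, via p = E/c).
p_2 = 4.929 × 10^-27 kg·m/s (from frequency = 2.230 PHz, via p = hf/c).
Ratio = 1.272 × 10^-31 / 4.929 × 10^-27 = 2.58 × 10^-5.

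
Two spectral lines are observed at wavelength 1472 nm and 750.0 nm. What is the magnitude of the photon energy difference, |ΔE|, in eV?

0.811 eV

Using E = hc/λ: E₁ = 1.3495·10^-19 J, E₂ = 2.6486·10^-19 J.
|ΔE| = |1.3495·10^-19 − 2.6486·10^-19| = 1.30·10^-19 J = 0.811 eV.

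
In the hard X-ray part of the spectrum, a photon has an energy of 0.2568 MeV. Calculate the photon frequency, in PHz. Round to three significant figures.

In SI units: E = 0.2568 MeV = 4.1144e-14 J.
For a photon f = E/h, so f = 6.209e19 Hz.
Converting to PHz: f = 62090 PHz ≈ 6.21e4 PHz.

6.21e4 PHz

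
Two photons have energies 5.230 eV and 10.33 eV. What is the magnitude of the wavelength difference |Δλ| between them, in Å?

Using λ = hc/E: λ₁ = 2.3706 × 10^-7 m, λ₂ = 1.2002 × 10^-7 m.
|Δλ| = |2.3706 × 10^-7 − 1.2002 × 10^-7| = 1.17 × 10^-7 m = 1170 Å.

1170 Å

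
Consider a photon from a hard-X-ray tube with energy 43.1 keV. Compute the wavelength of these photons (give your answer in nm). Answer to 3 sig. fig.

Use h = 6.62607015 × 10^-34 J·s, c = 2.99792458 × 10^8 m/s, 1 eV = 1.602176634 × 10^-19 J.
First convert: E = 43.1 keV = 6.9054 × 10^-15 J.
For a photon λ = hc/E, so λ = 2.877 × 10^-11 m.
Converting to nm: λ = 0.02877 nm ≈ 0.0288 nm.

0.0288 nm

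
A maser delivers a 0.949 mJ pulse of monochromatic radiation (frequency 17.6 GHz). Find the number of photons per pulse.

Per-photon energy: E = 1.166e-23 J (from frequency = 17.6 GHz).
N = E_total / E_photon = 9.49e-4 J / 1.166e-23 J = 8.14e19.

8.14e19 photons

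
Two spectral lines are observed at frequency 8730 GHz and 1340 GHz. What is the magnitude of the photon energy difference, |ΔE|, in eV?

Using E = hf: E₁ = 5.785e-21 J, E₂ = 8.879e-22 J.
|ΔE| = |5.785e-21 − 8.879e-22| = 4.90e-21 J = 0.0306 eV.

0.0306 eV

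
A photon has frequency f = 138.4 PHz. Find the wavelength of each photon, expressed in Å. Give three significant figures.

Convert to SI: f = 138.4 PHz = 1.384e17 Hz.
Apply λ = c/f: λ = 2.166e-9 m.
Converting to Å: λ = 21.66 Å ≈ 21.7 Å.

21.7 Å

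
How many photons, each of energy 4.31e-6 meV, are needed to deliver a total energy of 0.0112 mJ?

1.62e22 photons

Per-photon energy: E = 6.905e-28 J (from energy = 4.31e-6 meV).
N = E_total / E_photon = 1.12e-5 J / 6.905e-28 J = 1.62e22.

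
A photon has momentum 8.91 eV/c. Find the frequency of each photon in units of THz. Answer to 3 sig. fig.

Use h = 6.62607015e-34 J·s, c = 2.99792458e8 m/s, 1 eV = 1.602176634e-19 J.
First convert: p = 8.91 eV/c = 4.7618e-27 kg·m/s.
The photon relation is f = pc/h, giving f = 2.154e15 Hz.
Converting to THz: f = 2154 THz ≈ 2150 THz.

2150 THz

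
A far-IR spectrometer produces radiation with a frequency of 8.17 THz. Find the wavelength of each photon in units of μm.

Take c = 2.99792458e8 m/s.
First convert: f = 8.17 THz = 8.17e12 Hz.
Since λ = c/f for a photon, λ = 3.669e-5 m.
Converting to μm: λ = 36.69 μm ≈ 36.7 μm.

36.7 μm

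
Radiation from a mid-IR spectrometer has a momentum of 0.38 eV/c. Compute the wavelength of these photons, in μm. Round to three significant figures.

(h = 6.62607015 × 10^-34 J·s, c = 2.99792458 × 10^8 m/s, 1 eV = 1.602176634 × 10^-19 J.)
In SI units: p = 0.38 eV/c = 2.0308 × 10^-28 kg·m/s.
Apply λ = h/p: λ = 3.263 × 10^-6 m.
Converting to μm: λ = 3.263 μm ≈ 3.26 μm.

3.26 μm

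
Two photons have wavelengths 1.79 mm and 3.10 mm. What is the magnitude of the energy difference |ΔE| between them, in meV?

0.293 meV

Using E = hc/λ: E₁ = 1.110e-22 J, E₂ = 6.408e-23 J.
|ΔE| = |1.110e-22 − 6.408e-23| = 4.69e-23 J = 0.293 meV.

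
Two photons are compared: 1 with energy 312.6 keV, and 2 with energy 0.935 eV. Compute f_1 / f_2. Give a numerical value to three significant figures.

3.34 × 10^5

f_1 = 7.559 × 10^19 Hz (from energy = 312.6 keV, via f = E/h).
f_2 = 2.261 × 10^14 Hz (from energy = 0.935 eV, via f = E/h).
Ratio = 7.559 × 10^19 / 2.261 × 10^14 = 3.34 × 10^5.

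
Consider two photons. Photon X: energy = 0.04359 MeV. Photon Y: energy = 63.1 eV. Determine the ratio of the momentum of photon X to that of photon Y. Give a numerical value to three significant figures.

p_X = 2.330 × 10^-23 kg·m/s (from energy = 0.04359 MeV, via p = E/c).
p_Y = 3.372 × 10^-26 kg·m/s (from energy = 63.1 eV, via p = E/c).
Ratio = 2.330 × 10^-23 / 3.372 × 10^-26 = 691.

691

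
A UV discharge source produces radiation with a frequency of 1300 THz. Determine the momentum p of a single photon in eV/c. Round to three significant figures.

5.38 eV/c

Take h = 6.62607015e-34 J·s, c = 2.99792458e8 m/s, 1 eV = 1.602176634e-19 J.
Convert to SI: f = 1300 THz = 1.3e15 Hz.
For a photon p = hf/c, so p = 2.873e-27 kg·m/s.
Converting to eV/c: p = 5.376 eV/c ≈ 5.38 eV/c.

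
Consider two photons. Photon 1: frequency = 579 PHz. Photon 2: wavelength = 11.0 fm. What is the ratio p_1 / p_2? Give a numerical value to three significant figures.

2.12·10^-5

p_1 = 1.280·10^-24 kg·m/s (from frequency = 579 PHz, via p = hf/c).
p_2 = 6.024·10^-20 kg·m/s (from wavelength = 11.0 fm, via p = h/λ).
Ratio = 1.280·10^-24 / 6.024·10^-20 = 2.12·10^-5.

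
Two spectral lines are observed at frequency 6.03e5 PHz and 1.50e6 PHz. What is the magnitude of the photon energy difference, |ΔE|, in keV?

Using E = hf: E₁ = 3.996e-13 J, E₂ = 9.939e-13 J.
|ΔE| = |3.996e-13 − 9.939e-13| = 5.94e-13 J = 3710 keV.

3710 keV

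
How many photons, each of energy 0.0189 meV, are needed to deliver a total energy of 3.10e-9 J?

1.02e15 photons

Per-photon energy: E = 3.028e-24 J (from energy = 0.0189 meV).
N = E_total / E_photon = 3.10e-9 J / 3.028e-24 J = 1.02e15.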